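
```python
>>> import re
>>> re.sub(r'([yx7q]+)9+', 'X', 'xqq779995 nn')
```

'X5 nn'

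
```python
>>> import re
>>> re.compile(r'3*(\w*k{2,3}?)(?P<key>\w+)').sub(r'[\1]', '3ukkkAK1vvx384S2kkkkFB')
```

'[ukkkAK1vvx384S2kkkk]'

The replacement refers to a captured group, so each match is rewritten using its own captured text.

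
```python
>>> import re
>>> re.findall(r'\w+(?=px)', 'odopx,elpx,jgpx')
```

The lookaround is zero-width — it requires the adjacent text to match without consuming it, so the asserted text isn't part of the match.
Walking the string: at [0:3] → 'odo'; at [6:8] → 'el'; at [11:13] → 'jg'.
With no groups in the pattern, `findall` gives back each whole match — 3 here.

['odo', 'el', 'jg']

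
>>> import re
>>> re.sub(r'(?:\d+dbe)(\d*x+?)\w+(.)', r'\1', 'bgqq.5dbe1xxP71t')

'bgqq.1x'

Lazy quantifiers expand one character at a time until the remainder of the pattern can match.
Each match is replaced using the text its own group 1 captured.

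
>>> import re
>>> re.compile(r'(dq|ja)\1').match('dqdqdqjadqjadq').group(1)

The backreference `\1` re-matches whatever the first group consumed, character for character.
`re.match` won't scan ahead — the pattern has to work from the very first character.
The match spans [0:4] → 'dqdq'.
Captured: group 1 = 'dq'.

'dq'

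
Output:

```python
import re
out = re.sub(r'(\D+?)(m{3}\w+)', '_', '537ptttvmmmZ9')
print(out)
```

537_

The pattern matches one or more of a non-digit (lazy) (captured); then exactly 3 of the literal 'm', then one or more of a word character (captured).
`sub` substitutes '_' at each match site.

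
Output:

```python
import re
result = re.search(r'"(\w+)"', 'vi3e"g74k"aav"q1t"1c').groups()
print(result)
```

('g74k',)

`re.search` scans for the first position where the pattern succeeds.
The match spans [4:10] → '"g74k"'.
Captured: group 1 = 'g74k'.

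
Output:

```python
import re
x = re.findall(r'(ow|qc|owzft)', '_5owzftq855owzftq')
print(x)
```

['ow', 'ow']

Branches in `(...|...)` are attempted left-to-right; the first branch that allows the whole pattern to succeed is taken.
Walking the string: at [2:4] match 'ow', group 1 = 'ow'; at [11:13] match 'ow', group 1 = 'ow'.
Because there's exactly one group, `findall` drops the full match and keeps group 1 from each hit.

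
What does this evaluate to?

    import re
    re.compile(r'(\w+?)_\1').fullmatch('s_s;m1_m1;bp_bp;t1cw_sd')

None

`\1` has to match the exact text group 1 already captured.
`fullmatch` succeeds only if the pattern covers the string from start to end.
Here the string isn't matched end-to-end, so the call returns None.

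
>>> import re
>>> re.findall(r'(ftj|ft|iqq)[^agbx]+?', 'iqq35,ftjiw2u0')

['iqq', 'ftj']

Alternation isn't longest-match — the leftmost alternative that fits at this position is chosen.
`findall` collects group 1 from each match (2 total).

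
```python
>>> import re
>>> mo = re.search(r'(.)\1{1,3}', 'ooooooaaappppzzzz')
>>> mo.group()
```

`\1` has to match the exact text group 1 already captured.
`re.search` scans for the first position where the pattern succeeds.
The match spans [0:4] → 'oooo'.
Captured: group 1 = 'o'.

'oooo'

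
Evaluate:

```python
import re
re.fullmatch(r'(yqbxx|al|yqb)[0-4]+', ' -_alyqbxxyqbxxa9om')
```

`re.fullmatch` is like wrapping the pattern in `^…$` (in single-line mode).
Here the pattern can't cover the whole string, so the call returns None.

None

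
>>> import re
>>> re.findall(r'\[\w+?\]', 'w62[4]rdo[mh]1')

['[4]', '[mh]']

`findall` yields the raw match text (2 of them) because the pattern has no groups.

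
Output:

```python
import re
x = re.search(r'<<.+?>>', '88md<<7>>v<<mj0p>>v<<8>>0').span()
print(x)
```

(4, 9)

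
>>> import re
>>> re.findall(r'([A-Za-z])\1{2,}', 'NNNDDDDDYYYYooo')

`\1` is not a pattern — it's the concrete string captured by group 1, re-applied verbatim.
Matches: at [0:3] match 'NNN', group 1 = 'N'; at [3:8] match 'DDDDD', group 1 = 'D'; at [8:12] match 'YYYY', group 1 = 'Y'; at [12:15] match 'ooo', group 1 = 'o'.
`findall` collects group 1 from each match (4 total).

['N', 'D', 'Y', 'o']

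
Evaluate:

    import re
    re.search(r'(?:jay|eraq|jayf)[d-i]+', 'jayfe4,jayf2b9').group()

'jayfe'

`re.search` scans for the first position where the pattern succeeds.
The match spans [0:5] → 'jayfe'.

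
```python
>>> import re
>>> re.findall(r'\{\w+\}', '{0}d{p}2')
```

['{0}', '{p}']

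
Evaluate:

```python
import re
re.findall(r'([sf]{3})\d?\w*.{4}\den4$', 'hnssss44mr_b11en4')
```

['sss']

This matches exactly 3 of one of [sf] (captured); then optionally a digit, then zero or more of a word character, then exactly 4 of any character; then a digit, then the literal 'en4'; then anchored at the end.
Matches: at [2:17] match 'ssss44mr_b11en4', group 1 = 'sss'.
With a single group, `findall` returns only what that group captured — 1 item.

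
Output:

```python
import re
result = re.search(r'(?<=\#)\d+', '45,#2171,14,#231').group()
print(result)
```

2171

Because the assertion is zero-width, the text it checks is not consumed and won't appear in the result.
`search` walks the string left to right and returns the first match it finds.
The match spans [4:8] → '2171'.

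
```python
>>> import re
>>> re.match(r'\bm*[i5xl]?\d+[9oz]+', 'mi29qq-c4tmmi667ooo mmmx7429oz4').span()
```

`re.match` only tries the pattern at the start of the string.
The match spans [0:4] → 'mi29'.

(0, 4)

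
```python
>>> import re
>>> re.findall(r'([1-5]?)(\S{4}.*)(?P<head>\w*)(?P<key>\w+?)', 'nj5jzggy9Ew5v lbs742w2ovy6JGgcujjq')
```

[('', 'nj5jzggy9Ew5v lbs742w2ovy6JGgcujj', '', 'q')]

This matches optionally a character in [1-5] (captured); then exactly 4 of a non-whitespace character, then zero or more of any character (captured); then zero or more of a word character (captured as 'head'); then one or more of a word character (lazy) (captured as 'key').
Matches: at [0:34] match 'nj5jzggy9Ew5v lbs742w2ovy6JGgcujjq', groups = ('', 'nj5jzggy9Ew5v lbs742w2ovy6JGgcujj', '', 'q').
`findall` packs the 4 group values into a tuple for every match.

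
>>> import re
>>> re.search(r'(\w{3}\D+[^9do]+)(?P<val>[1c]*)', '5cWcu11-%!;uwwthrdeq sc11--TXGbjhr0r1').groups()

('5cWcu11-%!;uwwthr', '')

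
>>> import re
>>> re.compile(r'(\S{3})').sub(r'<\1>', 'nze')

'<nze>'

This matches exactly 3 of a non-whitespace character (captured).
The replacement refers to a captured group, so each match is rewritten using its own captured text.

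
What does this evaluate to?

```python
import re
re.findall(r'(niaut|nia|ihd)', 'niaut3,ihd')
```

Alternation isn't longest-match — the leftmost alternative that fits at this position is chosen.
Because there's exactly one group, `findall` drops the full match and keeps group 1 from each hit.

['niaut', 'ihd']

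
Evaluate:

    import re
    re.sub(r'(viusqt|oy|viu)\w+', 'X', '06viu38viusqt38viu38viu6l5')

'06X'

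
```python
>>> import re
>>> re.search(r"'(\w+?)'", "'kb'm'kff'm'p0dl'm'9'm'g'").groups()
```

The match spans [0:4] → "'kb'".
Captured: group 1 = 'kb'.

('kb',)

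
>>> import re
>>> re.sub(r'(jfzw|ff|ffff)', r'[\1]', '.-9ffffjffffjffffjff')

'.-9[ff][ff]j[ff][ff]j[ff][ff]j[ff]'

Alternation tries branches left to right and keeps the first one that lets the overall match succeed at that position.
Matches: at [3:5] → 'ff'; at [5:7] → 'ff'; at [8:10] → 'ff'; at [10:12] → 'ff'; at [13:15] → 'ff'; ….
Each match is replaced using the text its own group 1 captured.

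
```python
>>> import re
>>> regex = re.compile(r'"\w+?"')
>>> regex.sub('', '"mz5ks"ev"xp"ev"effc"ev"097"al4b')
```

'eveveval4b'

Matches: at [0:7] → '"mz5ks"'; at [9:13] → '"xp"'; at [15:21] → '"effc"'; at [23:28] → '"097"'.
`sub` substitutes '' at each match site.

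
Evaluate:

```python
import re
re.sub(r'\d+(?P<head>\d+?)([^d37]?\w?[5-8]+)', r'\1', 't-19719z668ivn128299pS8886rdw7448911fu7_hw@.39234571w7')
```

't-9ivn9rdw1_hw@.1'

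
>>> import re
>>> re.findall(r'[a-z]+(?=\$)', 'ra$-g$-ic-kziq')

Lookahead/lookbehind check context without consuming it, so the matched span excludes the asserted characters.
Since nothing is captured, `findall` lists the 2 matched substrings directly.

['ra', 'g']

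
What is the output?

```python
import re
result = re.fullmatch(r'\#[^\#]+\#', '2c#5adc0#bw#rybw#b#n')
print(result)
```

`fullmatch` succeeds only if the pattern covers the string from start to end.
Here the pattern can't cover the whole string, so the call returns None.

None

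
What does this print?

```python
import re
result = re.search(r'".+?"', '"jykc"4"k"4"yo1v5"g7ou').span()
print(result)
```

(0, 6)

`re.search` tries every starting position until one works.
The match spans [0:6] → '"jykc"'.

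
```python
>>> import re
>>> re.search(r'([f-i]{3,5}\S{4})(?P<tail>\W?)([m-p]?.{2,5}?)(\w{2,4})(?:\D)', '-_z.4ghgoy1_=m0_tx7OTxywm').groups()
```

('ghgoy1_', '=', 'm0_', 'tx7O')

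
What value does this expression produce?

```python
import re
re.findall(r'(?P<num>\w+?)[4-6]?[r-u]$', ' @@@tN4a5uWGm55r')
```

A non-greedy quantifier consumes as few characters as it can — just enough that the remainder of the pattern still matches from where it stops; whatever follows it matches normally.
One capturing group, so `findall` returns just the captured substring from the one match — 1 in all.

['tN4a5uWGm5']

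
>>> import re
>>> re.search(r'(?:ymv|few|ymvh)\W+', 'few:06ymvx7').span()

`re.search` tries every starting position until one works.
The match spans [0:4] → 'few:'.

(0, 4)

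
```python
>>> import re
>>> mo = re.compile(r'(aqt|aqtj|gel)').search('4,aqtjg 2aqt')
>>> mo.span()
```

The regex engine tests alternatives in the order written; an earlier branch that matches wins even if a later one would match more.
`search` walks the string left to right and returns the first match it finds.
The match spans [2:5] → 'aqt'.
Captured: group 1 = 'aqt'.

(2, 5)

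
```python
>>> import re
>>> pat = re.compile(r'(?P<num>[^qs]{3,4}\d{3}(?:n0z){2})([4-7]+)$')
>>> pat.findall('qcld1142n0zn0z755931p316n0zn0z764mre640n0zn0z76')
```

[('4mre640n0zn0z', '76')]

The pattern matches 3 to 4 of any character except [qs], then exactly 3 of a digit, then the literal 'n0z' repeated 2 times (captured as 'num'); then one or more of a character in [4-7] (captured); then anchored at the end.
Matches: at [32:47] match '4mre640n0zn0z76', groups = ('4mre640n0zn0z', '76').
`findall` packs the 2 group values into a tuple for every match.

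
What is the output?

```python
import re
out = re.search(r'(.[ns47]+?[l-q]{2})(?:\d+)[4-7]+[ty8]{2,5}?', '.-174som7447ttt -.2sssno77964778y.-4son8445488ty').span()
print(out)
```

The pattern matches any character, then one or more of one of [ns47] (lazy), then exactly 2 of a character in [l-q] (captured); then one or more of a digit (non-capturing group); then one or more of a character in [4-7], then 2 to 5 of one of [ty8] (lazy).
A non-greedy quantifier consumes as few characters as it can — just enough that the remainder of the pattern still matches from where it stops; whatever follows it matches normally.
`re.search` tries every starting position until one works.
The match spans [2:14] → '174som7447tt'.
Captured: group 1 = '174som'.

(2, 14)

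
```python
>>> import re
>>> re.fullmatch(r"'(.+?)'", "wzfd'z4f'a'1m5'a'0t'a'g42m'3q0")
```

None

`fullmatch` succeeds only if the pattern covers the string from start to end.
Here the string isn't matched end-to-end, so the call returns None.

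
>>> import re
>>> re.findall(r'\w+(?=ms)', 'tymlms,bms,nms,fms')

The `(?=…)`/`(?<=…)` assertion just peeks at neighbouring text; it doesn't advance the match position.
Scanning left to right: at [0:4] → 'tyml'; at [7:8] → 'b'; at [11:12] → 'n'; at [15:16] → 'f'.
Since nothing is captured, `findall` lists the 4 matched substrings directly.

['tyml', 'b', 'n', 'f']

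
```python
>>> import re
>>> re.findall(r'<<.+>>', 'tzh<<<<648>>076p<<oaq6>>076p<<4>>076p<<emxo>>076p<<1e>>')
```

['<<<<648>>076p<<oaq6>>076p<<4>>076p<<emxo>>076p<<1e>>']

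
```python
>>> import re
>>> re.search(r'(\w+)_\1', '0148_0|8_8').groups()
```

('8',)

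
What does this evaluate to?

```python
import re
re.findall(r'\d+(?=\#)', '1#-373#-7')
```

['1', '373']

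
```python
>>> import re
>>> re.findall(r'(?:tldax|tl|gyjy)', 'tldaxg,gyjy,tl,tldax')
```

The regex engine tests alternatives in the order written; an earlier branch that matches wins even if a later one would match more.
`findall` yields the raw match text (4 of them) because the pattern has no groups.

['tldax', 'gyjy', 'tl', 'tldax']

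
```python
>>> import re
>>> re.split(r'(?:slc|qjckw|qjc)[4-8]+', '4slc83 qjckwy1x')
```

['4', '3 qjckwy1x']

Matches to split on: at [1:5] → 'slc8'.
The string is cut at each match, leaving 2 pieces.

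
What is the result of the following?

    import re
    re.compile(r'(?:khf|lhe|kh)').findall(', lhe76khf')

['lhe', 'khf']

Alternation tries branches left to right and keeps the first one that lets the overall match succeed at that position.
With no groups in the pattern, `findall` gives back each whole match — 2 here.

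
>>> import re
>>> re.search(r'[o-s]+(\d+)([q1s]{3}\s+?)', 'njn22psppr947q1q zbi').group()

'psppr947q1q '

This matches one or more of a character in [o-s]; then one or more of a digit (captured); then exactly 3 of one of [q1s], then one or more of whitespace (lazy) (captured).
`re.search` scans for the first position where the pattern succeeds.
The match spans [5:17] → 'psppr947q1q '.
Captured: group 1 = '947', group 2 = 'q1q '.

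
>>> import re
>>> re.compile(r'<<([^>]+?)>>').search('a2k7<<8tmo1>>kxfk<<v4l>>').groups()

('8tmo1',)

`re.search` scans for the first position where the pattern succeeds.
The match spans [4:13] → '<<8tmo1>>'.
Captured: group 1 = '8tmo1'.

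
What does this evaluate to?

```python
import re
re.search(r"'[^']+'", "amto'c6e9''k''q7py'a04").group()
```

`re.search` scans for the first position where the pattern succeeds.
The match spans [4:10] → "'c6e9'".

"'c6e9'"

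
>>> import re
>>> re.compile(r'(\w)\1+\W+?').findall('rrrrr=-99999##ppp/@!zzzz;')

`\1` has to match the exact text group 1 already captured.
Scanning left to right: at [0:6] match 'rrrrr=', group 1 = 'r'; at [7:13] match '99999#', group 1 = '9'; at [14:18] match 'ppp/', group 1 = 'p'; at [20:25] match 'zzzz;', group 1 = 'z'.
With a single group, `findall` returns only what that group captured — 4 items.

['r', '9', 'p', 'z']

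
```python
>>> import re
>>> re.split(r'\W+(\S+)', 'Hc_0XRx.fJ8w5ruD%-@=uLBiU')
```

The pattern matches one or more of a non-word character; then one or more of a non-whitespace character (captured).
Matches to split on: at [7:25] → '.fJ8w5ruD%-@=uLBiU'.
The group in the pattern means `split` returns the separators' captures alongside the pieces.

['Hc_0XRx', 'fJ8w5ruD%-@=uLBiU', '']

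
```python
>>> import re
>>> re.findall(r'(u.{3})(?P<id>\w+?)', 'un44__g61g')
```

[('un44', '_')]

This matches a literal 'u', then exactly 3 of any character (captured); then one or more of a word character (lazy) (captured as 'id').
2 groups means the one result is a tuple of 2 captured strings — 1 here.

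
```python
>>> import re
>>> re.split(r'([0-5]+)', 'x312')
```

['x', '312', '']

This matches one or more of a character in [0-5] (captured).
With a capturing group present, the delimiter's captured portion is kept in the result list.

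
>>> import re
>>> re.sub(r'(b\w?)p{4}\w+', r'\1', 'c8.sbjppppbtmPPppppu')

'c8.sbj'

Pattern: a literal 'b', then optionally a word character (captured); then exactly 4 of a literal 'p', then one or more of a word character.
Matches: at [4:20] → 'bjppppbtmPPppppu'.
`\1` in the replacement pulls in group 1's text for each match.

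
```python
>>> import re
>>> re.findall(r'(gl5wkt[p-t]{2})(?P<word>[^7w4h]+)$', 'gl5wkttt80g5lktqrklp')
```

With 2 capturing groups, `findall` returns a 2-tuple per match.

[('gl5wkttt', '80g5lktqrklp')]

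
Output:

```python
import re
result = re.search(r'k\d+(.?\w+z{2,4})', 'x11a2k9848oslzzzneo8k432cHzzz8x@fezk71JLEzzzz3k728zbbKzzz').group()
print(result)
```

Pattern: a literal 'k', then one or more of a digit; then optionally any character, then one or more of a word character, then 2 to 4 of the literal 'z' (captured).
The match spans [5:29] → 'k9848oslzzzneo8k432cHzzz'.

k9848oslzzzneo8k432cHzzz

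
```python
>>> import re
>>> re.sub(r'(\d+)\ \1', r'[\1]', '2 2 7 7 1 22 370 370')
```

'[2] [7] 1 22 [370]'

`\1` is not a pattern — it's the concrete string captured by group 1, re-applied verbatim.
The replacement refers to a captured group, so each match is rewritten using its own captured text.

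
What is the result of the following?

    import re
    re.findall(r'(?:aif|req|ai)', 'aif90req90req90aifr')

Branches in `(...|...)` are attempted left-to-right; the first branch that allows the whole pattern to succeed is taken.
With no groups in the pattern, `findall` gives back each whole match — 4 here.

['aif', 'req', 'req', 'aif']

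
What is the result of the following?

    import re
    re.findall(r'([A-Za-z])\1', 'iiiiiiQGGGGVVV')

The backreference `\1` re-matches whatever the first group consumed, character for character.
Matches: at [0:2] match 'ii', group 1 = 'i'; at [2:4] match 'ii', group 1 = 'i'; at [4:6] match 'ii', group 1 = 'i'; at [7:9] match 'GG', group 1 = 'G'; at [9:11] match 'GG', group 1 = 'G'; ….
One capturing group, so `findall` returns just the captured substring from each match — 6 in all.

['i', 'i', 'i', 'G', 'G', 'V']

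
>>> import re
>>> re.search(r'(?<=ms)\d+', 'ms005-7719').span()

(2, 5)

The positive lookaround only admits positions where the adjacent text matches; those characters stay outside the span.
`re.search` tries every starting position until one works.
The match spans [2:5] → '005'.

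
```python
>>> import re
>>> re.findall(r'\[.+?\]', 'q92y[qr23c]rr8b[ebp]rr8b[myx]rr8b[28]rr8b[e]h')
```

A `+?`/`*?`/`{m,n}?` starts at its minimum and grows only as far as needed for what follows to match.
Since nothing is captured, `findall` lists the 5 matched substrings directly.

['[qr23c]', '[ebp]', '[myx]', '[28]', '[e]']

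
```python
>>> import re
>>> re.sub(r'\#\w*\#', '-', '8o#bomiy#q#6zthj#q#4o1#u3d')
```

'8o-q-q-u3d'

`sub` substitutes '-' at each match site.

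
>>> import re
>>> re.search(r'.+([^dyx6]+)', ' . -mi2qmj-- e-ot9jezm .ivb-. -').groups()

('-',)

This matches one or more of any character; then one or more of any character except [dyx6] (captured).
`re.search` scans for the first position where the pattern succeeds.
The match spans [0:31] → ' . -mi2qmj-- e-ot9jezm .ivb-. -'.
Captured: group 1 = '-'.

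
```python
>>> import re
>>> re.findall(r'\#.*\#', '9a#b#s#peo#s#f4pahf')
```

['#b#s#peo#s#']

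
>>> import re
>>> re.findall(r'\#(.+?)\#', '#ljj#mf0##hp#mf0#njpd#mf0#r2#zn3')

['ljj', '#hp', 'njpd', 'r2']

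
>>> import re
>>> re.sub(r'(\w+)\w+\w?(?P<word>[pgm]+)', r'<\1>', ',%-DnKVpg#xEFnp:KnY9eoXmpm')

The pattern matches one or more of a word character (captured); then one or more of a word character, then optionally a word character; then one or more of one of [pgm] (captured as 'word').
Matches: at [3:9] → 'DnKVpg'; at [10:15] → 'xEFnp'; at [16:26] → 'KnY9eoXmpm'.
The replacement refers to a captured group, so each match is rewritten using its own captured text.

',%-<DnKV>#<xEF>:<KnY9eoXm>'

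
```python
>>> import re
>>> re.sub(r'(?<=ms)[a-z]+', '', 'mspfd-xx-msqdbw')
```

The lookaround is zero-width — it requires the adjacent text to match without consuming it, so the asserted text isn't part of the match.
Matches: at [2:5] → 'pfd'; at [11:15] → 'qdbw'.
Each match is replaced by ''.

'ms-xx-ms'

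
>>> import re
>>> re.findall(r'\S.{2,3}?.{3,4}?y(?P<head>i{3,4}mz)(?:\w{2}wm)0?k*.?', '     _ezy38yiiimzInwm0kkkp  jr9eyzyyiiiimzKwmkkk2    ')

['iiimz']

The pattern matches a non-whitespace character, then 2 to 3 of any character (lazy); then 3 to 4 of any character (lazy), then the literal 'y'; then 3 to 4 of a literal 'i', then the literal 'mz' (captured as 'head'); then exactly 2 of a word character, then the literal 'wm' (non-capturing group); then optionally a literal '0', then zero or more of a literal 'k', then optionally any character.
Matches: at [5:26] match '_ezy38yiiimzInwm0kkkp', group 1 = 'iiimz'.
`findall` collects group 1 from the one match (1 total).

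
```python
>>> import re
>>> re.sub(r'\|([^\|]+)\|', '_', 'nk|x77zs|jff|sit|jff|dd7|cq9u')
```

'nk_jff_jff_cq9u'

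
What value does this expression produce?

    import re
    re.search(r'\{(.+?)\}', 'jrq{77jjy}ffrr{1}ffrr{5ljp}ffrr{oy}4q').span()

(3, 10)

The `?` after the quantifier makes it lazy — it takes as little as possible before letting the rest of the pattern try.
`search` walks the string left to right and returns the first match it finds.
The match spans [3:10] → '{77jjy}'.
Captured: group 1 = '77jjy'.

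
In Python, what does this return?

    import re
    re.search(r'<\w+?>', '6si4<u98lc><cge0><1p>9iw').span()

`re.search` tries every starting position until one works.
The match spans [4:11] → '<u98lc>'.

(4, 11)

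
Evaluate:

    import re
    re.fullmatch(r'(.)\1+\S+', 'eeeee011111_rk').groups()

After group 1 captures some text, `\1` only succeeds where that same text appears again.
`fullmatch` succeeds only if the pattern covers the string from start to end.
The match spans [0:14] → 'eeeee011111_rk'.
Captured: group 1 = 'e'.

('e',)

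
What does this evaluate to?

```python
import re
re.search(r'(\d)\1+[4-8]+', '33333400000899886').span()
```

The backreference `\1` re-matches whatever the first group consumed, character for character.
Unlike `match`, `search` isn't anchored — it looks for the pattern anywhere in the string.
The match spans [0:6] → '333334'.
Captured: group 1 = '3'.

(0, 6)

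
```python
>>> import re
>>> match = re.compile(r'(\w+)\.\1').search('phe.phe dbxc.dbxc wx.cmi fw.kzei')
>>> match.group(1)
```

The match spans [0:7] → 'phe.phe'.
Captured: group 1 = 'phe'.

'phe'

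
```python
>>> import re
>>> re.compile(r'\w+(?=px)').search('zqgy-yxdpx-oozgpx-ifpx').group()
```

The positive lookaround only admits positions where the adjacent text matches; those characters stay outside the span.
`search` walks the string left to right and returns the first match it finds.
The match spans [5:8] → 'yxd'.

'yxd'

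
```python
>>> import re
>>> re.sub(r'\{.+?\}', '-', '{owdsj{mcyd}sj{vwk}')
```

`sub` substitutes '-' at each match site.

'-sj-'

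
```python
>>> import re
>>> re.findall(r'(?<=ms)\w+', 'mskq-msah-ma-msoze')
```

['kq', 'ah', 'oze']

The `(?=…)`/`(?<=…)` assertion just peeks at neighbouring text; it doesn't advance the match position.
No capturing groups, so `findall` returns the 3 full match strings.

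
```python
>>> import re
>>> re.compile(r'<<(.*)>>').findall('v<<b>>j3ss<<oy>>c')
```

With a single group, `findall` returns only what that group captured — 1 item.

['b>>j3ss<<oy']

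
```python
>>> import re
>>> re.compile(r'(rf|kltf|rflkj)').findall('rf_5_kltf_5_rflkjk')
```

['rf', 'kltf', 'rf']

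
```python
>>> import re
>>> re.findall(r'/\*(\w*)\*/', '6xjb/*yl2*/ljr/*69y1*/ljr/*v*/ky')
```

['yl2', '69y1', 'v']

Scanning left to right: at [4:11] match '/*yl2*/', group 1 = 'yl2'; at [14:22] match '/*69y1*/', group 1 = '69y1'; at [25:30] match '/*v*/', group 1 = 'v'.
With a single group, `findall` returns only what that group captured — 3 items.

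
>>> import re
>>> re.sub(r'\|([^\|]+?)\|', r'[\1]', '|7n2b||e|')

'[7n2b][e]'

Matches: at [0:6] → '|7n2b|'; at [6:9] → '|e|'.
The replacement refers to a captured group, so each match is rewritten using its own captured text.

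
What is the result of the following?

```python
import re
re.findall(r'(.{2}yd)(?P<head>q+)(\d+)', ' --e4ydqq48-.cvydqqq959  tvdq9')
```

This matches exactly 2 of any character, then the literal 'yd' (captured); then one or more of a literal 'q' (captured as 'head'); then one or more of a digit (captured).
Walking the string: at [3:11] match 'e4ydqq48', groups = ('e4yd', 'qq', '48'); at [13:23] match 'cvydqqq959', groups = ('cvyd', 'qqq', '959').
3 groups means each result is a tuple of 3 captured strings — 2 here.

[('e4yd', 'qq', '48'), ('cvyd', 'qqq', '959')]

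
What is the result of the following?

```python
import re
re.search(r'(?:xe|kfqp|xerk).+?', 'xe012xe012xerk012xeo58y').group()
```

'xe0'

`re.search` tries every starting position until one works.
The match spans [0:3] → 'xe0'.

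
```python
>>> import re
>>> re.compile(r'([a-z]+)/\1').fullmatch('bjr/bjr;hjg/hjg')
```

The backreference `\1` re-matches whatever the first group consumed, character for character.
`re.fullmatch` requires the pattern to consume the entire string.
Here the string isn't matched end-to-end, so the call returns None.

None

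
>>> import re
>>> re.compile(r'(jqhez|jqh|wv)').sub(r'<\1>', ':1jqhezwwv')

':1<jqhez>w<wv>'

Branches in `(...|...)` are attempted left-to-right; the first branch that allows the whole pattern to succeed is taken.
Matches: at [2:7] → 'jqhez'; at [8:10] → 'wv'.
Each match is replaced using the text its own group 1 captured.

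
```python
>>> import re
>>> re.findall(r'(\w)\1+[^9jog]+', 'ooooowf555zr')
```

['o']

`\1` has to match the exact text group 1 already captured.
Scanning left to right: at [0:12] match 'ooooowf555zr', group 1 = 'o'.
With a single group, `findall` returns only what that group captured — 1 item.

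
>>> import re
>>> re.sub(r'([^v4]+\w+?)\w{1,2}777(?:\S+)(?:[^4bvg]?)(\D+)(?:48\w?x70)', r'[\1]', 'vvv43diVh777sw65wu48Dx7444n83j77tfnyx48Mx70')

'vvv4[3diV]'

Each match is replaced using the text its own group 1 captured.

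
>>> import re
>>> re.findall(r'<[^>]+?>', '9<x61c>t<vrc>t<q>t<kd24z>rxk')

Scanning left to right: at [1:7] → '<x61c>'; at [8:13] → '<vrc>'; at [14:17] → '<q>'; at [18:25] → '<kd24z>'.
`findall` yields the raw match text (4 of them) because the pattern has no groups.

['<x61c>', '<vrc>', '<q>', '<kd24z>']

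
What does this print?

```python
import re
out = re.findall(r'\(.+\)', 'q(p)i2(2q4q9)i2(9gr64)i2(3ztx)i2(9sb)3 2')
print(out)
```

['(p)i2(2q4q9)i2(9gr64)i2(3ztx)i2(9sb)']

No capturing groups, so `findall` returns the 1 full match string.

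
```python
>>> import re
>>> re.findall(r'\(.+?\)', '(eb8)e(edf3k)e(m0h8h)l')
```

['(eb8)', '(edf3k)', '(m0h8h)']

With the lazy modifier that quantifier settles for the fewest repetitions that let the rest of the pattern succeed (the atoms after it are unaffected and can still be greedy).
Walking the string: at [0:5] → '(eb8)'; at [6:13] → '(edf3k)'; at [14:21] → '(m0h8h)'.
No capturing groups, so `findall` returns the 3 full match strings.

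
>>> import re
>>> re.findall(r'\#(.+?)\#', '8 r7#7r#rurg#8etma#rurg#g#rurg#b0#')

With a single group, `findall` returns only what that group captured — 4 items.

['7r', '8etma', 'g', 'b0']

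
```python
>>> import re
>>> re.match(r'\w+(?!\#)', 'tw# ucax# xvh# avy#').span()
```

(0, 1)

The negative lookaround is zero-width — it rules out positions where the adjacent text would match, without consuming anything.
`match` is anchored at position 0; if the pattern doesn't fit there, it returns None.
The match spans [0:1] → 't'.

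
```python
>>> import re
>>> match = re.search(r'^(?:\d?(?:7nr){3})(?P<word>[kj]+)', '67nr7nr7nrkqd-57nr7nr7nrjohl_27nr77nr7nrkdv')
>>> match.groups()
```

('k',)

The match spans [0:11] → '67nr7nr7nrk'.
Captured: group 1 = 'k'.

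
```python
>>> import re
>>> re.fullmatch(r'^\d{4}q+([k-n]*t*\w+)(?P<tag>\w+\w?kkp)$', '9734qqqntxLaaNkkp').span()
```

Pattern: anchored at the start of the string; then exactly 4 of a digit, then one or more of the literal 'q'; then zero or more of a character in [k-n], then zero or more of the literal 't', then one or more of a word character (captured); then one or more of a word character, then optionally a word character, then the literal 'kkp' (captured as 'tag'); then anchored at the end.
`re.fullmatch` is like wrapping the pattern in `^…$` (in single-line mode).
The match spans [0:17] → '9734qqqntxLaaNkkp'.
Captured: group 1 = 'ntxLaa', group 2 = 'Nkkp'.

(0, 17)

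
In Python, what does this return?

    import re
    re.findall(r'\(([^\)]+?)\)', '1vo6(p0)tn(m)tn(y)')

With a single group, `findall` returns only what that group captured — 3 items.

['p0', 'm', 'y']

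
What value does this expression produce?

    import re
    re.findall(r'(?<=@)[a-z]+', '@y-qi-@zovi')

['y', 'zovi']

The lookaround is zero-width — it requires the adjacent text to match without consuming it, so the asserted text isn't part of the match.
Walking the string: at [1:2] → 'y'; at [7:11] → 'zovi'.
With no groups in the pattern, `findall` gives back each whole match — 2 here.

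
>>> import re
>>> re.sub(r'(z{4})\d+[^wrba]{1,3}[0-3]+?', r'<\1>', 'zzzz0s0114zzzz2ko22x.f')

Pattern: exactly 4 of a literal 'z' (captured); then one or more of a digit; then 1 to 3 of any character except [wrba], then one or more of a character in [0-3] (lazy).
Matches: at [0:9] → 'zzzz0s011'; at [10:19] → 'zzzz2ko22'.
`\1` in the replacement pulls in group 1's text for each match.

'<zzzz>4<zzzz>x.f'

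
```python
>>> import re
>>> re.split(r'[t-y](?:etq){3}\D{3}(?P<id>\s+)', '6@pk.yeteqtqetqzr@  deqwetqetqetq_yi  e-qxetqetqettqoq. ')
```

Because the pattern has a capturing group, `split` also inserts each captured text between the pieces.

['6@pk.yeteqtqetqzr@  deq', '  ', 'e-qxetqetqettqoq. ']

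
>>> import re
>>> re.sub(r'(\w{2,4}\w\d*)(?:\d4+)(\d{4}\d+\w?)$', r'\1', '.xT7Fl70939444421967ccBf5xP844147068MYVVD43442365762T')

'.xT7Fl70939444421967ccBf5xP844147068MYVVD43'

The pattern matches 2 to 4 of a word character, then a word character, then zero or more of a digit (captured); then a digit, then one or more of the literal '4' (non-capturing group); then exactly 4 of a digit, then one or more of a digit, then optionally a word character (captured); then anchored at the end.
The replacement refers to a captured group, so each match is rewritten using its own captured text.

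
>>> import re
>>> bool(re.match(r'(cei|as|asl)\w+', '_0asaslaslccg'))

False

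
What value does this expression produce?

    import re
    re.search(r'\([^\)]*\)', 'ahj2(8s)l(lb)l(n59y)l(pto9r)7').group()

`search` walks the string left to right and returns the first match it finds.
The match spans [4:8] → '(8s)'.

'(8s)'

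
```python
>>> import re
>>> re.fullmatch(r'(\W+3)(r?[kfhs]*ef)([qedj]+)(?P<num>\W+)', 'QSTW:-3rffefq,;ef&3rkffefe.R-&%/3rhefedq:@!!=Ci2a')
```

None

`fullmatch` succeeds only if the pattern covers the string from start to end.
Here the string isn't matched end-to-end, so the call returns None.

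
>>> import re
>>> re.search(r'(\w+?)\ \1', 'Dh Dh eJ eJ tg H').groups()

('Dh',)

A backreference is literal: `\1` must see the identical characters the first group matched.
Unlike `match`, `search` isn't anchored — it looks for the pattern anywhere in the string.
The match spans [0:5] → 'Dh Dh'.
Captured: group 1 = 'Dh'.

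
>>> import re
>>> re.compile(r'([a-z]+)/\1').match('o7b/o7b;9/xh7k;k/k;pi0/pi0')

None

`match` is anchored at position 0; if the pattern doesn't fit there, it returns None.
Here the string doesn't start with a match, so the call returns None.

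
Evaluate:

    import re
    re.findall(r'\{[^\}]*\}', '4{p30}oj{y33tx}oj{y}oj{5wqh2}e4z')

Walking the string: at [1:6] → '{p30}'; at [8:15] → '{y33tx}'; at [17:20] → '{y}'; at [22:29] → '{5wqh2}'.
No capturing groups, so `findall` returns the 4 full match strings.

['{p30}', '{y33tx}', '{y}', '{5wqh2}']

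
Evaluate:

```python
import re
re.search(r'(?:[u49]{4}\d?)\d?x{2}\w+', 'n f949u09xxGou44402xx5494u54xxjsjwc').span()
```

(3, 35)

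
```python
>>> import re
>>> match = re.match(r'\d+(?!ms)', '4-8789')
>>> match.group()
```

A negative assertion filters positions out without eating any characters.
`match` is anchored at position 0; if the pattern doesn't fit there, it returns None.
The match spans [0:1] → '4'.

'4'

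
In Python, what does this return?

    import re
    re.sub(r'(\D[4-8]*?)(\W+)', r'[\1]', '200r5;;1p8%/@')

'200[r5]1[p8]'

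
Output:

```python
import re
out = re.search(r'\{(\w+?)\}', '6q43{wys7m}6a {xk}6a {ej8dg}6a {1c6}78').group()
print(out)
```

{wys7m}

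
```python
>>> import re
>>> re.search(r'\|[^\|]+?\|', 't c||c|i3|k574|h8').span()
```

(4, 7)

The match spans [4:7] → '|c|'.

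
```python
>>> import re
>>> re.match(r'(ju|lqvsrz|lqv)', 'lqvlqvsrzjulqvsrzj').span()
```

(0, 3)

`match` is anchored at position 0; if the pattern doesn't fit there, it returns None.
The match spans [0:3] → 'lqv'.
Captured: group 1 = 'lqv'.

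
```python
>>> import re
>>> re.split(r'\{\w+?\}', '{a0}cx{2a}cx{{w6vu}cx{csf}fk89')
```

['', 'cx', 'cx{', 'cx', 'fk89']

Each match becomes a cut point; 5 segments remain.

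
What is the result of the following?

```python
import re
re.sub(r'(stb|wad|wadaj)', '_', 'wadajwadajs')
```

'_aj_ajs'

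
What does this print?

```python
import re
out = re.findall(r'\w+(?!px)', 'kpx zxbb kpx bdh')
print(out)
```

`(?!…)`/`(?<!…)` only lets a position through if the neighbouring text does NOT match; no characters are consumed.
No capturing groups, so `findall` returns the 4 full match strings.

['kpx', 'zxbb', 'kpx', 'bdh']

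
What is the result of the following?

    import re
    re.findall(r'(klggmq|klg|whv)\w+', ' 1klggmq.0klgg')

Scanning left to right: at [2:8] match 'klggmq', group 1 = 'klg'; at [10:14] match 'klgg', group 1 = 'klg'.
Because there's exactly one group, `findall` drops the full match and keeps group 1 from each hit.

['klg', 'klg']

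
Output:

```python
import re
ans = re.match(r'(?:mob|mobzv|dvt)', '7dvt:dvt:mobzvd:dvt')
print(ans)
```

None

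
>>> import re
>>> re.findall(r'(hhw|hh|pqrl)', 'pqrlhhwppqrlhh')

The regex engine tests alternatives in the order written; an earlier branch that matches wins even if a later one would match more.
`findall` collects group 1 from each match (4 total).

['pqrl', 'hhw', 'pqrl', 'hh']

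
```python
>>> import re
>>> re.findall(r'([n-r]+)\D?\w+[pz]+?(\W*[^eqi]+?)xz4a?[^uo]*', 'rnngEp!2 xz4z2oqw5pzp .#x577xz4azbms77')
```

`findall` packs the 2 group values into a tuple for every match.

[('rnn', '!2 '), ('oq', ' .#x577')]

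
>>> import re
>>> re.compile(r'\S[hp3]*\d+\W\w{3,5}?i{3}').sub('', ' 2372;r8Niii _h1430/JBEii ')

Pattern: a non-whitespace character, then zero or more of one of [hp3], then one or more of a digit; then a non-word character, then 3 to 5 of a word character (lazy), then exactly 3 of a literal 'i'.
Matches: at [1:12] → '2372;r8Niii'.
`sub` substitutes '' at each match site.

'  _h1430/JBEii '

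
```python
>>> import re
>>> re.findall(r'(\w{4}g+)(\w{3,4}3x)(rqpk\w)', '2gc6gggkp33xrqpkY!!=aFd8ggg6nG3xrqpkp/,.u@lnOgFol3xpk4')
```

The pattern matches exactly 4 of a word character, then one or more of the literal 'g' (captured); then 3 to 4 of a word character, then the literal '3x' (captured); then the literal 'rq', then the literal 'pk', then a word character (captured).
Multiple groups make `findall` return tuples — one 3-tuple for each match.

[('2gc6ggg', 'kp33x', 'rqpkY'), ('aFd8ggg', '6nG3x', 'rqpkp')]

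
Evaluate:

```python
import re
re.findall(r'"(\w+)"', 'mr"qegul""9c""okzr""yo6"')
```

Scanning left to right: at [2:9] match '"qegul"', group 1 = 'qegul'; at [9:13] match '"9c"', group 1 = '9c'; at [13:19] match '"okzr"', group 1 = 'okzr'; at [19:24] match '"yo6"', group 1 = 'yo6'.
With a single group, `findall` returns only what that group captured — 4 items.

['qegul', '9c', 'okzr', 'yo6']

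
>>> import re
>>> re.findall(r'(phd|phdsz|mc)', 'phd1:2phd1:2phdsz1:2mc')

['phd', 'phd', 'phd', 'mc']

The regex engine tests alternatives in the order written; an earlier branch that matches wins even if a later one would match more.
`findall` collects group 1 from each match (4 total).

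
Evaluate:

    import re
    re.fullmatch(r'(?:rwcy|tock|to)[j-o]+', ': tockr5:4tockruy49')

For `fullmatch`, every character of the input must be accounted for by the pattern.
Here the pattern can't cover the whole string, so the call returns None.

None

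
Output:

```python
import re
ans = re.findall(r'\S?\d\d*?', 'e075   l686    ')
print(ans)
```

['e0', '75', 'l6', '86']

Pattern: optionally a non-whitespace character; then a digit, then zero or more of a digit (lazy).
With the lazy modifier that quantifier settles for the fewest repetitions that let the rest of the pattern succeed (the atoms after it are unaffected and can still be greedy).
Matches: at [0:2] → 'e0'; at [2:4] → '75'; at [7:9] → 'l6'; at [9:11] → '86'.
Since nothing is captured, `findall` lists the 4 matched substrings directly.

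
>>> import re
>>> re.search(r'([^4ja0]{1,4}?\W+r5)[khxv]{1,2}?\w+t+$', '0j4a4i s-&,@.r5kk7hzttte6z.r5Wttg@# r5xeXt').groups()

The match spans [29:42] → 'Wttg@# r5xeXt'.
Captured: group 1 = 'Wttg@# r5'.

('Wttg@# r5',)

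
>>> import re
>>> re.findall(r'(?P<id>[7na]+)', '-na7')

The pattern matches one or more of one of [7na] (captured as 'id').
Scanning left to right: at [1:4] match 'na7', group 1 = 'na7'.
Because there's exactly one group, `findall` drops the full match and keeps group 1 from the one hit.

['na7']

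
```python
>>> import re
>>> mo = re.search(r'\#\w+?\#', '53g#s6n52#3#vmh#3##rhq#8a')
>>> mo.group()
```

The match spans [3:10] → '#s6n52#'.

'#s6n52#'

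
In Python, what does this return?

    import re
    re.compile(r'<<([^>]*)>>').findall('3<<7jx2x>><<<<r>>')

['7jx2x', '<<r']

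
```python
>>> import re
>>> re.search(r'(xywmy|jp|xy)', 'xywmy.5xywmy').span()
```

Alternation isn't longest-match — the leftmost alternative that fits at this position is chosen.
The match spans [0:5] → 'xywmy'.

(0, 5)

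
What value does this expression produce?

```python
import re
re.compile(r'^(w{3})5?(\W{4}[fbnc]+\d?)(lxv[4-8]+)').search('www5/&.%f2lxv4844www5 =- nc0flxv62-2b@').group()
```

'www5/&.%f2lxv4844'

Pattern: anchored at the start of the string; then exactly 3 of a literal 'w' (captured); then optionally a literal '5'; then exactly 4 of a non-word character, then one or more of one of [fbnc], then optionally a digit (captured); then the literal 'lxv', then one or more of a character in [4-8] (captured).
`re.search` scans for the first position where the pattern succeeds.
The match spans [0:17] → 'www5/&.%f2lxv4844'.
Captured: group 1 = 'www', group 2 = '/&.%f2', group 3 = 'lxv4844'.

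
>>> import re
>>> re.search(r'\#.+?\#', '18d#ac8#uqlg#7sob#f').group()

'#ac8#'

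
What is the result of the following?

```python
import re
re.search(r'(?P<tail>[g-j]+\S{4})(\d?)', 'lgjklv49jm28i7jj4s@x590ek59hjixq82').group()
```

The match spans [1:8] → 'gjklv49'.

'gjklv49'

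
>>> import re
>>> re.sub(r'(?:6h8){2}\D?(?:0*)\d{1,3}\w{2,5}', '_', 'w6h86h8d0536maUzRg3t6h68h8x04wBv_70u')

'w_g3t6h68h8x04wBv_70u'

Every occurrence is swapped for '_'.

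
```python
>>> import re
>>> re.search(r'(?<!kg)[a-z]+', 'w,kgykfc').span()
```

Because the assertion is negative and zero-width, positions next to the forbidden text are skipped.
`re.search` tries every starting position until one works.
The match spans [0:1] → 'w'.

(0, 1)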